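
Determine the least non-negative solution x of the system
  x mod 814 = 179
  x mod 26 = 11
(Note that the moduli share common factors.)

4249

Combine the congruences pairwise.
gcd(814, 26) = 2 and 2 | (11 − 179), so the pair is consistent; merging gives x ≡ 4249 (mod 10582), where 10582 = lcm(814, 26).
The solution is unique modulo lcm(814, 26) = 10582.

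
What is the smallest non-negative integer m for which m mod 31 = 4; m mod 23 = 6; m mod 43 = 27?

The moduli are pairwise coprime; N = 31·23·43 = 30659.
N/31 = 989; 989 ≡ 28 (mod 31); 28·10 ≡ 1, so inverse 10.
N/23 = 1333; 1333 ≡ 22 (mod 23); 22·22 ≡ 1, so inverse 22.
N/43 = 713; 713 ≡ 25 (mod 43); 25·31 ≡ 1, so inverse 31.
m ≡ 4·989·10 + 6·1333·22 + 27·713·31 = 812297.
812297 mod 30659 = 15163.

15163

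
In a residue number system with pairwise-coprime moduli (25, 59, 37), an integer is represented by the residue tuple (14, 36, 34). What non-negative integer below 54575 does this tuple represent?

Combine the congruences pairwise.
From x ≡ 14 (mod 25) write x = 14 + 25t. Substituting into x ≡ 36 (mod 59) gives 25t ≡ 22 (mod 59), and since 25⁻¹ ≡ 26 (mod 59), t ≡ 41. Hence x ≡ 14 + 25·41 = 1039 (mod 1475).
From x ≡ 1039 (mod 1475) write x = 1039 + 1475t. Substituting into x ≡ 34 (mod 37) gives 1475t ≡ 31 (mod 37), and since 32⁻¹ ≡ 22 (mod 37), t ≡ 16. Hence x ≡ 1039 + 1475·16 = 24639 (mod 54575).

24639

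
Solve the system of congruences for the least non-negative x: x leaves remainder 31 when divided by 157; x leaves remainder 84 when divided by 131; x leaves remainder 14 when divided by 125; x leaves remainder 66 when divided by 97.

Combine the congruences pairwise.
From x ≡ 31 (mod 157) write x = 31 + 157t. Substituting into x ≡ 84 (mod 131) gives 157t ≡ 53 (mod 131), and since 26⁻¹ ≡ 126 (mod 131), t ≡ 128. Hence x ≡ 31 + 157·128 = 20127 (mod 20567).
From x ≡ 20127 (mod 20567) write x = 20127 + 20567t. Substituting into x ≡ 14 (mod 125) gives 20567t ≡ 12 (mod 125), and since 67⁻¹ ≡ 28 (mod 125), t ≡ 86. Hence x ≡ 20127 + 20567·86 = 1788889 (mod 2570875).
From x ≡ 1788889 (mod 2570875) write x = 1788889 + 2570875t. Substituting into x ≡ 66 (mod 97) gives 2570875t ≡ 51 (mod 97), and since 84⁻¹ ≡ 82 (mod 97), t ≡ 11. Hence x ≡ 1788889 + 2570875·11 = 30068514 (mod 249374875).

30068514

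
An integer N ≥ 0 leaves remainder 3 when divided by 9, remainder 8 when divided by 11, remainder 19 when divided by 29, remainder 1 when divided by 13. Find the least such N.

21711

The moduli are pairwise coprime; M = 9·11·29·13 = 37323.
M/9 = 4147; 4147 ≡ 7 (mod 9); 7·4 ≡ 1, so inverse 4.
M/11 = 3393; 3393 ≡ 5 (mod 11); 5·9 ≡ 1, so inverse 9.
M/29 = 1287; 1287 ≡ 11 (mod 29); 11·8 ≡ 1, so inverse 8.
M/13 = 2871; 2871 ≡ 11 (mod 13); 11·6 ≡ 1, so inverse 6.
N ≡ 3·4147·4 + 8·3393·9 + 19·1287·8 + 1·2871·6 = 506910.
506910 mod 37323 = 21711.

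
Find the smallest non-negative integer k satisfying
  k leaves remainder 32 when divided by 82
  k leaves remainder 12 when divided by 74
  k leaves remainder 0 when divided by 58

gcd(82, 74) = 2 and 2 | (12 − 32), so the pair is consistent; merging gives k ≡ 1344 (mod 3034), where 3034 = lcm(82, 74).
gcd(3034, 58) = 2 and 2 | (0 − 1344), so the pair is consistent; merging gives k ≡ 68092 (mod 87986), where 87986 = lcm(3034, 58).
The solution is unique modulo lcm(82, 74, 58) = 87986.

68092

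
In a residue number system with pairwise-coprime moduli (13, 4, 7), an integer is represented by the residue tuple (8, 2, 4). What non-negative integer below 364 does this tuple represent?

242

The moduli are pairwise coprime; N = 13·4·7 = 364.
N/13 = 28; 28 ≡ 2 (mod 13); 2·7 ≡ 1, so inverse 7.
N/4 = 91; 91 ≡ 3 (mod 4); 3·3 ≡ 1, so inverse 3.
N/7 = 52; 52 ≡ 3 (mod 7); 3·5 ≡ 1, so inverse 5.
x ≡ 8·28·7 + 2·91·3 + 4·52·5 = 3154.
3154 mod 364 = 242.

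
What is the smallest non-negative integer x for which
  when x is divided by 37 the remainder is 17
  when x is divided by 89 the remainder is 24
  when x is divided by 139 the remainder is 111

230712

From x ≡ 17 (mod 37) write x = 17 + 37t. Substituting into x ≡ 24 (mod 89) gives 37t ≡ 7 (mod 89), and since 37⁻¹ ≡ 77 (mod 89), t ≡ 5. Hence x ≡ 17 + 37·5 = 202 (mod 3293).
From x ≡ 202 (mod 3293) write x = 202 + 3293t. Substituting into x ≡ 111 (mod 139) gives 3293t ≡ 48 (mod 139), and since 96⁻¹ ≡ 42 (mod 139), t ≡ 70. Hence x ≡ 202 + 3293·70 = 230712 (mod 457727).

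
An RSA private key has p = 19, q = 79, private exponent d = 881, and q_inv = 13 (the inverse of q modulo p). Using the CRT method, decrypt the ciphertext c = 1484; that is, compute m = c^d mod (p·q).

732

d_p = d mod (p−1) = 881 mod 18 = 17; d_q = d mod (q−1) = 23.
m₁ = c^(d_p) mod p: c ≡ 2 (mod 19), and 2^17 mod 19 = 10.
m₂ = c^(d_q) mod q: c ≡ 62 (mod 79), and 62^23 mod 79 = 21.
h = q_inv·(m₁ − m₂) mod p = 13·(10 − 21) mod 19 = 9.
m = m₂ + h·q = 21 + 9·79 = 732.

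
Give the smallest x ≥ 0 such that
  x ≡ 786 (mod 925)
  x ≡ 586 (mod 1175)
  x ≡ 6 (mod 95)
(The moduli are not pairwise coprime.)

331936

gcd(925, 1175) = 25 and 25 | (586 − 786), so the pair is consistent; merging gives x ≡ 27611 (mod 43475), where 43475 = lcm(925, 1175).
gcd(43475, 95) = 5 and 5 | (6 − 27611), so the pair is consistent; merging gives x ≡ 331936 (mod 826025), where 826025 = lcm(43475, 95).
The solution is unique modulo lcm(925, 1175, 95) = 826025.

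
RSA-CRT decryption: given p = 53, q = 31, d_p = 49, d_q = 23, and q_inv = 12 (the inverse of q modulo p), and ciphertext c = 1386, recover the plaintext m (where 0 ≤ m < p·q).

m₁ = c^(d_p) mod p: c ≡ 8 (mod 53), and 8^49 mod 53 = 50.
m₂ = c^(d_q) mod q: c ≡ 22 (mod 31), and 22^23 mod 31 = 3.
h = q_inv·(m₁ − m₂) mod p = 12·(50 − 3) mod 53 = 34.
m = m₂ + h·q = 3 + 34·31 = 1057.

1057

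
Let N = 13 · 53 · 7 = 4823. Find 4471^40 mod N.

1444

Mod 13: 4471 ≡ 12; by Fermat, exponent reduces to 40 mod 12 = 4; 12^4 ≡ 1 (mod 13).
Mod 53: 4471 ≡ 19; 19^40 ≡ 13 (mod 53).
Mod 7: 4471 ≡ 5; by Fermat, exponent reduces to 40 mod 6 = 4; 5^4 ≡ 2 (mod 7).
Combine by CRT: x ≡ 1 (mod 13), x ≡ 13 (mod 53), x ≡ 2 (mod 7) ⇒ x ≡ 1444 (mod 4823).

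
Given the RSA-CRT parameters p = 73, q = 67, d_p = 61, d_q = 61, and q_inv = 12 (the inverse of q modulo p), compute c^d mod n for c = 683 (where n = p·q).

m₁ = c^(d_p) mod p: c ≡ 26 (mod 73), and 26^61 mod 73 = 11.
m₂ = c^(d_q) mod q: c ≡ 13 (mod 67), and 13^61 mod 67 = 51.
h = q_inv·(m₁ − m₂) mod p = 12·(11 − 51) mod 73 = 31.
m = m₂ + h·q = 51 + 31·67 = 2128.

2128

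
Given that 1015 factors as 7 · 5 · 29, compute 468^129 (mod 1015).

818

Mod 7: 468 ≡ 6; by Fermat, exponent reduces to 129 mod 6 = 3; 6^3 ≡ 6 (mod 7).
Mod 5: 468 ≡ 3; by Fermat, exponent reduces to 129 mod 4 = 1; 3^1 ≡ 3 (mod 5).
Mod 29: 468 ≡ 4; by Fermat, exponent reduces to 129 mod 28 = 17; 4^17 ≡ 6 (mod 29).
Combine by CRT: x ≡ 6 (mod 7), x ≡ 3 (mod 5), x ≡ 6 (mod 29) ⇒ x ≡ 818 (mod 1015).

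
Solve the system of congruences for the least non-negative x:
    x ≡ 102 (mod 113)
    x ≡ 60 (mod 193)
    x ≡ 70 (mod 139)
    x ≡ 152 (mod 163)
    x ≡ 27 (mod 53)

12981416485

Combine the congruences pairwise.
From x ≡ 102 (mod 113) write x = 102 + 113t. Substituting into x ≡ 60 (mod 193) gives 113t ≡ 151 (mod 193), and since 113⁻¹ ≡ 41 (mod 193), t ≡ 15. Hence x ≡ 102 + 113·15 = 1797 (mod 21809).
From x ≡ 1797 (mod 21809) write x = 1797 + 21809t. Substituting into x ≡ 70 (mod 139) gives 21809t ≡ 80 (mod 139), and since 125⁻¹ ≡ 129 (mod 139), t ≡ 34. Hence x ≡ 1797 + 21809·34 = 743303 (mod 3031451).
From x ≡ 743303 (mod 3031451) write x = 743303 + 3031451t. Substituting into x ≡ 152 (mod 163) gives 3031451t ≡ 129 (mod 163), and since 140⁻¹ ≡ 85 (mod 163), t ≡ 44. Hence x ≡ 743303 + 3031451·44 = 134127147 (mod 494126513).
From x ≡ 134127147 (mod 494126513) write x = 134127147 + 494126513t. Substituting into x ≡ 27 (mod 53) gives 494126513t ≡ 33 (mod 53), and since 40⁻¹ ≡ 4 (mod 53), t ≡ 26. Hence x ≡ 134127147 + 494126513·26 = 12981416485 (mod 26188705189).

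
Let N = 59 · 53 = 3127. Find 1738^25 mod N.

2674

Mod 59: 1738 ≡ 27; 27^25 ≡ 19 (mod 59).
Mod 53: 1738 ≡ 42; 42^25 ≡ 24 (mod 53).
Combine by CRT: x ≡ 19 (mod 59), x ≡ 24 (mod 53) ⇒ x ≡ 2674 (mod 3127).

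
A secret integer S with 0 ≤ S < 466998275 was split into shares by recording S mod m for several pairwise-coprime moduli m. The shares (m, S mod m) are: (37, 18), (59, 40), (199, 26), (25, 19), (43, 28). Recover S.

78830294

From S ≡ 18 (mod 37) write S = 18 + 37t. Substituting into S ≡ 40 (mod 59) gives 37t ≡ 22 (mod 59), and since 37⁻¹ ≡ 8 (mod 59), t ≡ 58. Hence S ≡ 18 + 37·58 = 2164 (mod 2183).
From S ≡ 2164 (mod 2183) write S = 2164 + 2183t. Substituting into S ≡ 26 (mod 199) gives 2183t ≡ 51 (mod 199), and since 193⁻¹ ≡ 33 (mod 199), t ≡ 91. Hence S ≡ 2164 + 2183·91 = 200817 (mod 434417).
From S ≡ 200817 (mod 434417) write S = 200817 + 434417t. Substituting into S ≡ 19 (mod 25) gives 434417t ≡ 2 (mod 25), and since 17⁻¹ ≡ 3 (mod 25), t ≡ 6. Hence S ≡ 200817 + 434417·6 = 2807319 (mod 10860425).
From S ≡ 2807319 (mod 10860425) write S = 2807319 + 10860425t. Substituting into S ≡ 28 (mod 43) gives 10860425t ≡ 7 (mod 43), and since 1⁻¹ ≡ 1 (mod 43), t ≡ 7. Hence S ≡ 2807319 + 10860425·7 = 78830294 (mod 466998275).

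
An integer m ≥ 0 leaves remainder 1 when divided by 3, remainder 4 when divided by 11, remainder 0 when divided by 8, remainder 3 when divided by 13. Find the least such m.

2512

The moduli are pairwise coprime; N = 3·11·8·13 = 3432.
N/3 = 1144; 1144 ≡ 1 (mod 3), inverse 1.
N/11 = 312; 312 ≡ 4 (mod 11); 4·3 ≡ 1, so inverse 3.
N/8 = 429; 429 ≡ 5 (mod 8); 5·5 ≡ 1, so inverse 5.
N/13 = 264; 264 ≡ 4 (mod 13); 4·10 ≡ 1, so inverse 10.
m ≡ 1·1144·1 + 4·312·3 + 0·429·5 + 3·264·10 = 12808.
12808 mod 3432 = 2512.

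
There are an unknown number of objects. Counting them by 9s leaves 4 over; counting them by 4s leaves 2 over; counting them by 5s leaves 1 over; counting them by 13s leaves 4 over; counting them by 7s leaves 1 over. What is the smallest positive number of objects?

The moduli are pairwise coprime; M = 9·4·5·13·7 = 16380.
M/9 = 1820; 1820 ≡ 2 (mod 9); 2·5 ≡ 1, so inverse 5.
M/4 = 4095; 4095 ≡ 3 (mod 4); 3·3 ≡ 1, so inverse 3.
M/5 = 3276; 3276 ≡ 1 (mod 5), inverse 1.
M/13 = 1260; 1260 ≡ 12 (mod 13); 12·12 ≡ 1, so inverse 12.
M/7 = 2340; 2340 ≡ 2 (mod 7); 2·4 ≡ 1, so inverse 4.
N ≡ 4·1820·5 + 2·4095·3 + 1·3276·1 + 4·1260·12 + 1·2340·4 = 134086.
134086 mod 16380 = 3046.

3046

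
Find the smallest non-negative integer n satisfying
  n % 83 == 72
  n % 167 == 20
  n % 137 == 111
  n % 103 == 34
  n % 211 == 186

From n ≡ 72 (mod 83) write n = 72 + 83t. Substituting into n ≡ 20 (mod 167) gives 83t ≡ 115 (mod 167), and since 83⁻¹ ≡ 165 (mod 167), t ≡ 104. Hence n ≡ 72 + 83·104 = 8704 (mod 13861).
From n ≡ 8704 (mod 13861) write n = 8704 + 13861t. Substituting into n ≡ 111 (mod 137) gives 13861t ≡ 38 (mod 137), and since 24⁻¹ ≡ 40 (mod 137), t ≡ 13. Hence n ≡ 8704 + 13861·13 = 188897 (mod 1898957).
From n ≡ 188897 (mod 1898957) write n = 188897 + 1898957t. Substituting into n ≡ 34 (mod 103) gives 1898957t ≡ 39 (mod 103), and since 49⁻¹ ≡ 82 (mod 103), t ≡ 5. Hence n ≡ 188897 + 1898957·5 = 9683682 (mod 195592571).
From n ≡ 9683682 (mod 195592571) write n = 9683682 + 195592571t. Substituting into n ≡ 186 (mod 211) gives 195592571t ≡ 138 (mod 211), and since 2⁻¹ ≡ 106 (mod 211), t ≡ 69. Hence n ≡ 9683682 + 195592571·69 = 13505571081 (mod 41270032481).

13505571081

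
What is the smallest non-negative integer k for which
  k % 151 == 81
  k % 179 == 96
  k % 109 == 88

Combine the congruences pairwise.
From k ≡ 81 (mod 151) write k = 81 + 151t. Substituting into k ≡ 96 (mod 179) gives 151t ≡ 15 (mod 179), and since 151⁻¹ ≡ 147 (mod 179), t ≡ 57. Hence k ≡ 81 + 151·57 = 8688 (mod 27029).
From k ≡ 8688 (mod 27029) write k = 8688 + 27029t. Substituting into k ≡ 88 (mod 109) gives 27029t ≡ 11 (mod 109), and since 106⁻¹ ≡ 36 (mod 109), t ≡ 69. Hence k ≡ 8688 + 27029·69 = 1873689 (mod 2946161).

1873689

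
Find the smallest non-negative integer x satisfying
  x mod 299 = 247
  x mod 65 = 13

gcd(299, 65) = 13 and 13 | (13 − 247), so the pair is consistent; merging gives x ≡ 1443 (mod 1495), where 1495 = lcm(299, 65).
The solution is unique modulo lcm(299, 65) = 1495.

1443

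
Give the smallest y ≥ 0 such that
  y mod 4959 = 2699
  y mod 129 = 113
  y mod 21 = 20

1371383

Combine the congruences pairwise.
gcd(4959, 129) = 3 and 3 | (113 − 2699), so the pair is consistent; merging gives y ≡ 91961 (mod 213237), where 213237 = lcm(4959, 129).
gcd(213237, 21) = 3 and 3 | (20 − 91961), so the pair is consistent; merging gives y ≡ 1371383 (mod 1492659), where 1492659 = lcm(213237, 21).
The solution is unique modulo lcm(4959, 129, 21) = 1492659.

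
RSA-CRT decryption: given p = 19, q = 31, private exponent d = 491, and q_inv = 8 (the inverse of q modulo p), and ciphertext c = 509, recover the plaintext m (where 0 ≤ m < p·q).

344

d_p = d mod (p−1) = 491 mod 18 = 5; d_q = d mod (q−1) = 11.
m₁ = c^(d_p) mod p: c ≡ 15 (mod 19), and 15^5 mod 19 = 2.
m₂ = c^(d_q) mod q: c ≡ 13 (mod 31), and 13^11 mod 31 = 3.
h = q_inv·(m₁ − m₂) mod p = 8·(2 − 3) mod 19 = 11.
m = m₂ + h·q = 3 + 11·31 = 344.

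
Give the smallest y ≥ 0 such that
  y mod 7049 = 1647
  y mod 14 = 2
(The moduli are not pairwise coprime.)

Combine the congruences pairwise.
gcd(7049, 14) = 7 and 7 | (2 − 1647), so the pair is consistent; merging gives y ≡ 8696 (mod 14098), where 14098 = lcm(7049, 14).
The solution is unique modulo lcm(7049, 14) = 14098.

8696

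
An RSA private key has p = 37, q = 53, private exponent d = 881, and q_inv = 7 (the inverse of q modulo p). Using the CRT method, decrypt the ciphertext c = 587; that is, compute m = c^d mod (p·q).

d_p = d mod (p−1) = 881 mod 36 = 17; d_q = d mod (q−1) = 49.
m₁ = c^(d_p) mod p: c ≡ 32 (mod 37), and 32^17 mod 37 = 15.
m₂ = c^(d_q) mod q: c ≡ 4 (mod 53), and 4^49 mod 53 = 29.
h = q_inv·(m₁ − m₂) mod p = 7·(15 − 29) mod 37 = 13.
m = m₂ + h·q = 29 + 13·53 = 718.

718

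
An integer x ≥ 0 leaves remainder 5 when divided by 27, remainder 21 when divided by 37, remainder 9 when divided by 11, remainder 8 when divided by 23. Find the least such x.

134627

The moduli are pairwise coprime; N = 27·37·11·23 = 252747.
N/27 = 9361; 9361 ≡ 19 (mod 27); 19·10 ≡ 1, so inverse 10.
N/37 = 6831; 6831 ≡ 23 (mod 37); 23·29 ≡ 1, so inverse 29.
N/11 = 22977; 22977 ≡ 9 (mod 11); 9·5 ≡ 1, so inverse 5.
N/23 = 10989; 10989 ≡ 18 (mod 23); 18·9 ≡ 1, so inverse 9.
x ≡ 5·9361·10 + 21·6831·29 + 9·22977·5 + 8·10989·9 = 6453302.
6453302 mod 252747 = 134627.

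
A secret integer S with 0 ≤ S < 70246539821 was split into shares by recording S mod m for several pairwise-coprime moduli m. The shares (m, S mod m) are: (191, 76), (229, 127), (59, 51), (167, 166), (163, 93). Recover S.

From S ≡ 76 (mod 191) write S = 76 + 191t. Substituting into S ≡ 127 (mod 229) gives 191t ≡ 51 (mod 229), and since 191⁻¹ ≡ 6 (mod 229), t ≡ 77. Hence S ≡ 76 + 191·77 = 14783 (mod 43739).
From S ≡ 14783 (mod 43739) write S = 14783 + 43739t. Substituting into S ≡ 51 (mod 59) gives 43739t ≡ 18 (mod 59), and since 20⁻¹ ≡ 3 (mod 59), t ≡ 54. Hence S ≡ 14783 + 43739·54 = 2376689 (mod 2580601).
From S ≡ 2376689 (mod 2580601) write S = 2376689 + 2580601t. Substituting into S ≡ 166 (mod 167) gives 2580601t ≡ 54 (mod 167), and since 117⁻¹ ≡ 10 (mod 167), t ≡ 39. Hence S ≡ 2376689 + 2580601·39 = 103020128 (mod 430960367).
From S ≡ 103020128 (mod 430960367) write S = 103020128 + 430960367t. Substituting into S ≡ 93 (mod 163) gives 430960367t ≡ 40 (mod 163), and since 103⁻¹ ≡ 19 (mod 163), t ≡ 108. Hence S ≡ 103020128 + 430960367·108 = 46646739764 (mod 70246539821).

46646739764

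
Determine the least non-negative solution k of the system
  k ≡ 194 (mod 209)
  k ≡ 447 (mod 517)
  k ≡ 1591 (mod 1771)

Combine the congruences pairwise.
gcd(209, 517) = 11 and 11 | (447 − 194), so the pair is consistent; merging gives k ≡ 4583 (mod 9823), where 9823 = lcm(209, 517).
gcd(9823, 1771) = 11 and 11 | (1591 − 4583), so the pair is consistent; merging gives k ≡ 1124405 (mod 1581503), where 1581503 = lcm(9823, 1771).
The solution is unique modulo lcm(209, 517, 1771) = 1581503.

1124405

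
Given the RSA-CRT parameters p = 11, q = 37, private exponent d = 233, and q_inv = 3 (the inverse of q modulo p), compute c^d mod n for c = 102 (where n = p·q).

115

d_p = d mod (p−1) = 233 mod 10 = 3; d_q = d mod (q−1) = 17.
m₁ = c^(d_p) mod p: c ≡ 3 (mod 11), and 3^3 mod 11 = 5.
m₂ = c^(d_q) mod q: c ≡ 28 (mod 37), and 28^17 mod 37 = 4.
h = q_inv·(m₁ − m₂) mod p = 3·(5 − 4) mod 11 = 3.
m = m₂ + h·q = 4 + 3·37 = 115.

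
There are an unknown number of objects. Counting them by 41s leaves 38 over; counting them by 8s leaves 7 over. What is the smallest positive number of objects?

From N ≡ 38 (mod 41) write N = 38 + 41t. Substituting into N ≡ 7 (mod 8) gives 41t ≡ 1 (mod 8), and since 1⁻¹ ≡ 1 (mod 8), t ≡ 1. Hence N ≡ 38 + 41·1 = 79 (mod 328).

79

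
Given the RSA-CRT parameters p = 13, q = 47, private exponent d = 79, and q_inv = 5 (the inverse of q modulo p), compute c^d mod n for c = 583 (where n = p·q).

d_p = d mod (p−1) = 79 mod 12 = 7; d_q = d mod (q−1) = 33.
m₁ = c^(d_p) mod p: c ≡ 11 (mod 13), and 11^7 mod 13 = 2.
m₂ = c^(d_q) mod q: c ≡ 19 (mod 47), and 19^33 mod 47 = 43.
h = q_inv·(m₁ − m₂) mod p = 5·(2 − 43) mod 13 = 3.
m = m₂ + h·q = 43 + 3·47 = 184.

184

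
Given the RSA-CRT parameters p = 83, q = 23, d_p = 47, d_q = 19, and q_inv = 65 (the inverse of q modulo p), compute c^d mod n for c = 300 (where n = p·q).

1036

m₁ = c^(d_p) mod p: c ≡ 51 (mod 83), and 51^47 mod 83 = 40.
m₂ = c^(d_q) mod q: c ≡ 1 (mod 23), and 1^19 mod 23 = 1.
h = q_inv·(m₁ − m₂) mod p = 65·(40 − 1) mod 83 = 45.
m = m₂ + h·q = 1 + 45·23 = 1036.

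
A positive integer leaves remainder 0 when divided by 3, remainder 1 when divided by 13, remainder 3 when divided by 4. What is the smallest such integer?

27

From N ≡ 0 (mod 3) write N = 0 + 3t. Substituting into N ≡ 1 (mod 13) gives 3t ≡ 1 (mod 13), and since 3⁻¹ ≡ 9 (mod 13), t ≡ 9. Hence N ≡ 0 + 3·9 = 27 (mod 39).
From N ≡ 27 (mod 39) write N = 27 + 39t. Substituting into N ≡ 3 (mod 4) gives 39t ≡ 0 (mod 4), and since 3⁻¹ ≡ 3 (mod 4), t ≡ 0. Hence N ≡ 27 + 39·0 = 27 (mod 156).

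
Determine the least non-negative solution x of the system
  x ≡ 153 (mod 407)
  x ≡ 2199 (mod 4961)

Combine the congruences pairwise.
gcd(407, 4961) = 11 and 11 | (2199 − 153), so the pair is consistent; merging gives x ≡ 106380 (mod 183557), where 183557 = lcm(407, 4961).
The solution is unique modulo lcm(407, 4961) = 183557.

106380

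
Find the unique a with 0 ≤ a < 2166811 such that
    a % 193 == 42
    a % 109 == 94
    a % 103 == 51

The moduli are pairwise coprime; N = 193·109·103 = 2166811.
N/193 = 11227; 11227 ≡ 33 (mod 193); 33·117 ≡ 1, so inverse 117.
N/109 = 19879; 19879 ≡ 41 (mod 109); 41·8 ≡ 1, so inverse 8.
N/103 = 21037; 21037 ≡ 25 (mod 103); 25·33 ≡ 1, so inverse 33.
a ≡ 42·11227·117 + 94·19879·8 + 51·21037·33 = 105523757.
105523757 mod 2166811 = 1516829.

1516829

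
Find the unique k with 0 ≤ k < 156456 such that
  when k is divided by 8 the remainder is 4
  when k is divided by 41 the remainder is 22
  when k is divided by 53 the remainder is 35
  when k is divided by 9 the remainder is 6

The moduli are pairwise coprime; N = 8·41·53·9 = 156456.
N/8 = 19557; 19557 ≡ 5 (mod 8); 5·5 ≡ 1, so inverse 5.
N/41 = 3816; 3816 ≡ 3 (mod 41); 3·14 ≡ 1, so inverse 14.
N/53 = 2952; 2952 ≡ 37 (mod 53); 37·43 ≡ 1, so inverse 43.
N/9 = 17384; 17384 ≡ 5 (mod 9); 5·2 ≡ 1, so inverse 2.
k ≡ 4·19557·5 + 22·3816·14 + 35·2952·43 + 6·17384·2 = 6217836.
6217836 mod 156456 = 116052.

116052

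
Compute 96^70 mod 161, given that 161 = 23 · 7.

Mod 23: 96 ≡ 4; by Fermat, exponent reduces to 70 mod 22 = 4; 4^4 ≡ 3 (mod 23).
Mod 7: 96 ≡ 5; by Fermat, exponent reduces to 70 mod 6 = 4; 5^4 ≡ 2 (mod 7).
Combine by CRT: x ≡ 3 (mod 23), x ≡ 2 (mod 7) ⇒ x ≡ 72 (mod 161).

72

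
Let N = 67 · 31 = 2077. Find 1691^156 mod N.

628

Mod 67: 1691 ≡ 16; by Fermat, exponent reduces to 156 mod 66 = 24; 16^24 ≡ 25 (mod 67).
Mod 31: 1691 ≡ 17; by Fermat, exponent reduces to 156 mod 30 = 6; 17^6 ≡ 8 (mod 31).
Combine by CRT: x ≡ 25 (mod 67), x ≡ 8 (mod 31) ⇒ x ≡ 628 (mod 2077).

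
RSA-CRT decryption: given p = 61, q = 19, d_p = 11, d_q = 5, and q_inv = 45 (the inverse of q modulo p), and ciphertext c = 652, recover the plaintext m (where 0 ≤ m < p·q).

m₁ = c^(d_p) mod p: c ≡ 42 (mod 61), and 42^11 mod 61 = 22.
m₂ = c^(d_q) mod q: c ≡ 6 (mod 19), and 6^5 mod 19 = 5.
h = q_inv·(m₁ − m₂) mod p = 45·(22 − 5) mod 61 = 33.
m = m₂ + h·q = 5 + 33·19 = 632.

632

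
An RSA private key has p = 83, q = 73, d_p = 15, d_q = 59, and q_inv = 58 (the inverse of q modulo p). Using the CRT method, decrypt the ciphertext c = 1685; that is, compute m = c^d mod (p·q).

m₁ = c^(d_p) mod p: c ≡ 25 (mod 83), and 25^15 mod 83 = 3.
m₂ = c^(d_q) mod q: c ≡ 6 (mod 73), and 6^59 mod 73 = 35.
h = q_inv·(m₁ − m₂) mod p = 58·(3 − 35) mod 83 = 53.
m = m₂ + h·q = 35 + 53·73 = 3904.

3904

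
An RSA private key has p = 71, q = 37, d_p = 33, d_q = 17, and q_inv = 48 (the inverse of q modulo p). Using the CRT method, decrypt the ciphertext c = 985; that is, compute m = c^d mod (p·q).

859

m₁ = c^(d_p) mod p: c ≡ 62 (mod 71), and 62^33 mod 71 = 7.
m₂ = c^(d_q) mod q: c ≡ 23 (mod 37), and 23^17 mod 37 = 8.
h = q_inv·(m₁ − m₂) mod p = 48·(7 − 8) mod 71 = 23.
m = m₂ + h·q = 8 + 23·37 = 859.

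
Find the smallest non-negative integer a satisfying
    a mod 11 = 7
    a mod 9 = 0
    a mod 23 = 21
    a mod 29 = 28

The moduli are pairwise coprime; N = 11·9·23·29 = 66033.
N/11 = 6003; 6003 ≡ 8 (mod 11); 8·7 ≡ 1, so inverse 7.
N/9 = 7337; 7337 ≡ 2 (mod 9); 2·5 ≡ 1, so inverse 5.
N/23 = 2871; 2871 ≡ 19 (mod 23); 19·17 ≡ 1, so inverse 17.
N/29 = 2277; 2277 ≡ 15 (mod 29); 15·2 ≡ 1, so inverse 2.
a ≡ 7·6003·7 + 0·7337·5 + 21·2871·17 + 28·2277·2 = 1446606.
1446606 mod 66033 = 59913.

59913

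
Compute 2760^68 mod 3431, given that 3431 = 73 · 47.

Mod 73: 2760 ≡ 59; 59^68 ≡ 69 (mod 73).
Mod 47: 2760 ≡ 34; by Fermat, exponent reduces to 68 mod 46 = 22; 34^22 ≡ 18 (mod 47).
Combine by CRT: x ≡ 69 (mod 73), x ≡ 18 (mod 47) ⇒ x ≡ 2697 (mod 3431).

2697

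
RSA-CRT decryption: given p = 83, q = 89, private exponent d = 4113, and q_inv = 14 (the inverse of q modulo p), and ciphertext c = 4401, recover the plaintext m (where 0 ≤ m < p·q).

d_p = d mod (p−1) = 4113 mod 82 = 13; d_q = d mod (q−1) = 65.
m₁ = c^(d_p) mod p: c ≡ 2 (mod 83), and 2^13 mod 83 = 58.
m₂ = c^(d_q) mod q: c ≡ 40 (mod 89), and 40^65 mod 89 = 20.
h = q_inv·(m₁ − m₂) mod p = 14·(58 − 20) mod 83 = 34.
m = m₂ + h·q = 20 + 34·89 = 3046.

3046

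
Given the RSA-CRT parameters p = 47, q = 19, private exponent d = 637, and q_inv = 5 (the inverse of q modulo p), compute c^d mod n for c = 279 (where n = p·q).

485

d_p = d mod (p−1) = 637 mod 46 = 39; d_q = d mod (q−1) = 7.
m₁ = c^(d_p) mod p: c ≡ 44 (mod 47), and 44^39 mod 47 = 15.
m₂ = c^(d_q) mod q: c ≡ 13 (mod 19), and 13^7 mod 19 = 10.
h = q_inv·(m₁ − m₂) mod p = 5·(15 − 10) mod 47 = 25.
m = m₂ + h·q = 10 + 25·19 = 485.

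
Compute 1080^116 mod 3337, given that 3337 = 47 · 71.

Mod 47: 1080 ≡ 46; by Fermat, exponent reduces to 116 mod 46 = 24; 46^24 ≡ 1 (mod 47).
Mod 71: 1080 ≡ 15; by Fermat, exponent reduces to 116 mod 70 = 46; 15^46 ≡ 10 (mod 71).
Combine by CRT: x ≡ 1 (mod 47), x ≡ 10 (mod 71) ⇒ x ≡ 2069 (mod 3337).

2069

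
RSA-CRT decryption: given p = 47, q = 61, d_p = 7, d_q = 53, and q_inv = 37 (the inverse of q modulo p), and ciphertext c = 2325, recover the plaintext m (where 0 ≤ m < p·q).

349

m₁ = c^(d_p) mod p: c ≡ 22 (mod 47), and 22^7 mod 47 = 20.
m₂ = c^(d_q) mod q: c ≡ 7 (mod 61), and 7^53 mod 61 = 44.
h = q_inv·(m₁ − m₂) mod p = 37·(20 − 44) mod 47 = 5.
m = m₂ + h·q = 44 + 5·61 = 349.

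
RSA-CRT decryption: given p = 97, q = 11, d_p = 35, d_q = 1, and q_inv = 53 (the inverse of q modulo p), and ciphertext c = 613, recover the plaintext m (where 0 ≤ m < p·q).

129

m₁ = c^(d_p) mod p: c ≡ 31 (mod 97), and 31^35 mod 97 = 32.
m₂ = c^(d_q) mod q: c ≡ 8 (mod 11), and 8^1 mod 11 = 8.
h = q_inv·(m₁ − m₂) mod p = 53·(32 − 8) mod 97 = 11.
m = m₂ + h·q = 8 + 11·11 = 129.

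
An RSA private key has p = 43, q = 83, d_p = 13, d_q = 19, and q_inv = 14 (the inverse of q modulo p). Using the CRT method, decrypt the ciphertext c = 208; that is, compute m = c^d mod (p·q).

3089

m₁ = c^(d_p) mod p: c ≡ 36 (mod 43), and 36^13 mod 43 = 36.
m₂ = c^(d_q) mod q: c ≡ 42 (mod 83), and 42^19 mod 83 = 18.
h = q_inv·(m₁ − m₂) mod p = 14·(36 − 18) mod 43 = 37.
m = m₂ + h·q = 18 + 37·83 = 3089.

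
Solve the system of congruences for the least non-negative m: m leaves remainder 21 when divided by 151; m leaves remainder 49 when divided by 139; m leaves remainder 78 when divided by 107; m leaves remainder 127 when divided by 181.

274991255

The moduli are pairwise coprime; N = 151·139·107·181 = 406493963.
N/151 = 2692013; 2692013 ≡ 136 (mod 151); 136·10 ≡ 1, so inverse 10.
N/139 = 2924417; 2924417 ≡ 135 (mod 139); 135·104 ≡ 1, so inverse 104.
N/107 = 3799009; 3799009 ≡ 81 (mod 107); 81·37 ≡ 1, so inverse 37.
N/181 = 2245823; 2245823 ≡ 156 (mod 181); 156·152 ≡ 1, so inverse 152.
m ≡ 21·2692013·10 + 49·2924417·104 + 78·3799009·37 + 127·2245823·152 = 69785458928.
69785458928 mod 406493963 = 274991255.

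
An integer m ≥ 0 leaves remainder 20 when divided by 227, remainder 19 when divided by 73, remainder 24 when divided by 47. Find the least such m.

250628

From m ≡ 20 (mod 227) write m = 20 + 227t. Substituting into m ≡ 19 (mod 73) gives 227t ≡ 72 (mod 73), and since 8⁻¹ ≡ 64 (mod 73), t ≡ 9. Hence m ≡ 20 + 227·9 = 2063 (mod 16571).
From m ≡ 2063 (mod 16571) write m = 2063 + 16571t. Substituting into m ≡ 24 (mod 47) gives 16571t ≡ 29 (mod 47), and since 27⁻¹ ≡ 7 (mod 47), t ≡ 15. Hence m ≡ 2063 + 16571·15 = 250628 (mod 778837).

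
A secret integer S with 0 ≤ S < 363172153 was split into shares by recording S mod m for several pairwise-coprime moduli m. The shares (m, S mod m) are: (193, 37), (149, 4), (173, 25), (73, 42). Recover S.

208854794

From S ≡ 37 (mod 193) write S = 37 + 193t. Substituting into S ≡ 4 (mod 149) gives 193t ≡ 116 (mod 149), and since 44⁻¹ ≡ 105 (mod 149), t ≡ 111. Hence S ≡ 37 + 193·111 = 21460 (mod 28757).
From S ≡ 21460 (mod 28757) write S = 21460 + 28757t. Substituting into S ≡ 25 (mod 173) gives 28757t ≡ 17 (mod 173), and since 39⁻¹ ≡ 71 (mod 173), t ≡ 169. Hence S ≡ 21460 + 28757·169 = 4881393 (mod 4974961).
From S ≡ 4881393 (mod 4974961) write S = 4881393 + 4974961t. Substituting into S ≡ 42 (mod 73) gives 4974961t ≡ 13 (mod 73), and since 11⁻¹ ≡ 20 (mod 73), t ≡ 41. Hence S ≡ 4881393 + 4974961·41 = 208854794 (mod 363172153).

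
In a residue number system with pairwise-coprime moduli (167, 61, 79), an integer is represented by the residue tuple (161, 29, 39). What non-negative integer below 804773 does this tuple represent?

752830

The moduli are pairwise coprime; N = 167·61·79 = 804773.
N/167 = 4819; 4819 ≡ 143 (mod 167); 143·160 ≡ 1, so inverse 160.
N/61 = 13193; 13193 ≡ 17 (mod 61); 17·18 ≡ 1, so inverse 18.
N/79 = 10187; 10187 ≡ 75 (mod 79); 75·59 ≡ 1, so inverse 59.
x ≡ 161·4819·160 + 29·13193·18 + 39·10187·59 = 154464473.
154464473 mod 804773 = 752830.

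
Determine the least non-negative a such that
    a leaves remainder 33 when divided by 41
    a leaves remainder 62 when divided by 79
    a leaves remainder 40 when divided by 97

223237

From a ≡ 33 (mod 41) write a = 33 + 41t. Substituting into a ≡ 62 (mod 79) gives 41t ≡ 29 (mod 79), and since 41⁻¹ ≡ 27 (mod 79), t ≡ 72. Hence a ≡ 33 + 41·72 = 2985 (mod 3239).
From a ≡ 2985 (mod 3239) write a = 2985 + 3239t. Substituting into a ≡ 40 (mod 97) gives 3239t ≡ 62 (mod 97), and since 38⁻¹ ≡ 23 (mod 97), t ≡ 68. Hence a ≡ 2985 + 3239·68 = 223237 (mod 314183).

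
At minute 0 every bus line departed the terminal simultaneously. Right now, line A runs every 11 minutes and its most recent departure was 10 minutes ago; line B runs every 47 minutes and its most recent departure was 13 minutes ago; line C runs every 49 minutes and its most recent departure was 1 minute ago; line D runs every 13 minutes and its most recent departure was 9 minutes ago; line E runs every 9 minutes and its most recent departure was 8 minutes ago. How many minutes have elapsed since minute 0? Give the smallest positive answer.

868526

The moduli are pairwise coprime; N = 11·47·49·13·9 = 2963961.
N/11 = 269451; 269451 ≡ 6 (mod 11); 6·2 ≡ 1, so inverse 2.
N/47 = 63063; 63063 ≡ 36 (mod 47); 36·17 ≡ 1, so inverse 17.
N/49 = 60489; 60489 ≡ 23 (mod 49); 23·32 ≡ 1, so inverse 32.
N/13 = 227997; 227997 ≡ 3 (mod 13); 3·9 ≡ 1, so inverse 9.
N/9 = 329329; 329329 ≡ 1 (mod 9), inverse 1.
t ≡ 10·269451·2 + 13·63063·17 + 1·60489·32 + 9·227997·9 + 8·329329·1 = 42363980.
42363980 mod 2963961 = 868526.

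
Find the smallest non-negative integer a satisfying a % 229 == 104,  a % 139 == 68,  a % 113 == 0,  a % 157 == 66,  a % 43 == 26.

From a ≡ 104 (mod 229) write a = 104 + 229t. Substituting into a ≡ 68 (mod 139) gives 229t ≡ 103 (mod 139), and since 90⁻¹ ≡ 17 (mod 139), t ≡ 83. Hence a ≡ 104 + 229·83 = 19111 (mod 31831).
From a ≡ 19111 (mod 31831) write a = 19111 + 31831t. Substituting into a ≡ 0 (mod 113) gives 31831t ≡ 99 (mod 113), and since 78⁻¹ ≡ 71 (mod 113), t ≡ 23. Hence a ≡ 19111 + 31831·23 = 751224 (mod 3596903).
From a ≡ 751224 (mod 3596903) write a = 751224 + 3596903t. Substituting into a ≡ 66 (mod 157) gives 3596903t ≡ 87 (mod 157), and since 33⁻¹ ≡ 138 (mod 157), t ≡ 74. Hence a ≡ 751224 + 3596903·74 = 266922046 (mod 564713771).
From a ≡ 266922046 (mod 564713771) write a = 266922046 + 564713771t. Substituting into a ≡ 26 (mod 43) gives 564713771t ≡ 7 (mod 43), and since 17⁻¹ ≡ 38 (mod 43), t ≡ 8. Hence a ≡ 266922046 + 564713771·8 = 4784632214 (mod 24282692153).

4784632214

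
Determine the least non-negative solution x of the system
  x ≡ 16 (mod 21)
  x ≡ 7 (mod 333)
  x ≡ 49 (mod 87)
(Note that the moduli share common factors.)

Combine the congruences pairwise.
gcd(21, 333) = 3 and 3 | (7 − 16), so the pair is consistent; merging gives x ≡ 1339 (mod 2331), where 2331 = lcm(21, 333).
gcd(2331, 87) = 3 and 3 | (49 − 1339), so the pair is consistent; merging gives x ≡ 10663 (mod 67599), where 67599 = lcm(2331, 87).
The solution is unique modulo lcm(21, 333, 87) = 67599.

10663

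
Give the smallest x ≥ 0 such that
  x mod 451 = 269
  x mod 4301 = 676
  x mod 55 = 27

gcd(451, 4301) = 11 and 11 | (676 − 269), so the pair is consistent; merging gives x ≡ 129706 (mod 176341), where 176341 = lcm(451, 4301).
gcd(176341, 55) = 11 and 11 | (27 − 129706), so the pair is consistent; merging gives x ≡ 306047 (mod 881705), where 881705 = lcm(176341, 55).
The solution is unique modulo lcm(451, 4301, 55) = 881705.

306047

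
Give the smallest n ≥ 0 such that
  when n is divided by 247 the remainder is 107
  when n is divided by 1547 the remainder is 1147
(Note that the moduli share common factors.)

gcd(247, 1547) = 13 and 13 | (1147 − 107), so the pair is consistent; merging gives n ≡ 5788 (mod 29393), where 29393 = lcm(247, 1547).
The solution is unique modulo lcm(247, 1547) = 29393.

5788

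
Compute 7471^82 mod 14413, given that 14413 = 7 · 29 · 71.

7198

Mod 7: 7471 ≡ 2; by Fermat, exponent reduces to 82 mod 6 = 4; 2^4 ≡ 2 (mod 7).
Mod 29: 7471 ≡ 18; by Fermat, exponent reduces to 82 mod 28 = 26; 18^26 ≡ 6 (mod 29).
Mod 71: 7471 ≡ 16; by Fermat, exponent reduces to 82 mod 70 = 12; 16^12 ≡ 27 (mod 71).
Combine by CRT: x ≡ 2 (mod 7), x ≡ 6 (mod 29), x ≡ 27 (mod 71) ⇒ x ≡ 7198 (mod 14413).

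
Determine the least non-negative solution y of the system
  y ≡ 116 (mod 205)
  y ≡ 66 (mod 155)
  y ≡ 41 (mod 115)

76171

gcd(205, 155) = 5 and 5 | (66 − 116), so the pair is consistent; merging gives y ≡ 6266 (mod 6355), where 6355 = lcm(205, 155).
gcd(6355, 115) = 5 and 5 | (41 − 6266), so the pair is consistent; merging gives y ≡ 76171 (mod 146165), where 146165 = lcm(6355, 115).
The solution is unique modulo lcm(205, 155, 115) = 146165.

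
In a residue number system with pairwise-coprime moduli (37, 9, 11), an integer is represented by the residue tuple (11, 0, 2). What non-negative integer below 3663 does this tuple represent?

The moduli are pairwise coprime; N = 37·9·11 = 3663.
N/37 = 99; 99 ≡ 25 (mod 37); 25·3 ≡ 1, so inverse 3.
N/9 = 407; 407 ≡ 2 (mod 9); 2·5 ≡ 1, so inverse 5.
N/11 = 333; 333 ≡ 3 (mod 11); 3·4 ≡ 1, so inverse 4.
x ≡ 11·99·3 + 0·407·5 + 2·333·4 = 5931.
5931 mod 3663 = 2268.

2268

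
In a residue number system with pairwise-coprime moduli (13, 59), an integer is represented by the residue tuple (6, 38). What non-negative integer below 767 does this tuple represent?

97

From x ≡ 6 (mod 13) write x = 6 + 13t. Substituting into x ≡ 38 (mod 59) gives 13t ≡ 32 (mod 59), and since 13⁻¹ ≡ 50 (mod 59), t ≡ 7. Hence x ≡ 6 + 13·7 = 97 (mod 767).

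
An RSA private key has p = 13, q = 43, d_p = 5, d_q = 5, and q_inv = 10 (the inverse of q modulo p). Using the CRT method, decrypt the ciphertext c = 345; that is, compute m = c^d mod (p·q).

388

m₁ = c^(d_p) mod p: c ≡ 7 (mod 13), and 7^5 mod 13 = 11.
m₂ = c^(d_q) mod q: c ≡ 1 (mod 43), and 1^5 mod 43 = 1.
h = q_inv·(m₁ − m₂) mod p = 10·(11 − 1) mod 13 = 9.
m = m₂ + h·q = 1 + 9·43 = 388.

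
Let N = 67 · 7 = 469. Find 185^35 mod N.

12

Mod 67: 185 ≡ 51; 51^35 ≡ 12 (mod 67).
Mod 7: 185 ≡ 3; by Fermat, exponent reduces to 35 mod 6 = 5; 3^5 ≡ 5 (mod 7).
Combine by CRT: x ≡ 12 (mod 67), x ≡ 5 (mod 7) ⇒ x ≡ 12 (mod 469).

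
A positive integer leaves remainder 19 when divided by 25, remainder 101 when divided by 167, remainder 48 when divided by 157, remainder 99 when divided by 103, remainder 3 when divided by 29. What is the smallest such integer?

11795144

Combine the congruences pairwise.
From m ≡ 19 (mod 25) write m = 19 + 25t. Substituting into m ≡ 101 (mod 167) gives 25t ≡ 82 (mod 167), and since 25⁻¹ ≡ 147 (mod 167), t ≡ 30. Hence m ≡ 19 + 25·30 = 769 (mod 4175).
From m ≡ 769 (mod 4175) write m = 769 + 4175t. Substituting into m ≡ 48 (mod 157) gives 4175t ≡ 64 (mod 157), and since 93⁻¹ ≡ 130 (mod 157), t ≡ 156. Hence m ≡ 769 + 4175·156 = 652069 (mod 655475).
From m ≡ 652069 (mod 655475) write m = 652069 + 655475t. Substituting into m ≡ 99 (mod 103) gives 655475t ≡ 20 (mod 103), and since 86⁻¹ ≡ 6 (mod 103), t ≡ 17. Hence m ≡ 652069 + 655475·17 = 11795144 (mod 67513925).
From m ≡ 11795144 (mod 67513925) write m = 11795144 + 67513925t. Substituting into m ≡ 3 (mod 29) gives 67513925t ≡ 0 (mod 29), and since 11⁻¹ ≡ 8 (mod 29), t ≡ 0. Hence m ≡ 11795144 + 67513925·0 = 11795144 (mod 1957903825).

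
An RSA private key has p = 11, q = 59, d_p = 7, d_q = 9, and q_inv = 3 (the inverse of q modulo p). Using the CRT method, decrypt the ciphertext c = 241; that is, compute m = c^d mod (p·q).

461

m₁ = c^(d_p) mod p: c ≡ 10 (mod 11), and 10^7 mod 11 = 10.
m₂ = c^(d_q) mod q: c ≡ 5 (mod 59), and 5^9 mod 59 = 48.
h = q_inv·(m₁ − m₂) mod p = 3·(10 − 48) mod 11 = 7.
m = m₂ + h·q = 48 + 7·59 = 461.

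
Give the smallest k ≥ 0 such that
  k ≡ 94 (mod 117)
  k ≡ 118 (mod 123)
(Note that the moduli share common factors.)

4423

gcd(117, 123) = 3 and 3 | (118 − 94), so the pair is consistent; merging gives k ≡ 4423 (mod 4797), where 4797 = lcm(117, 123).
The solution is unique modulo lcm(117, 123) = 4797.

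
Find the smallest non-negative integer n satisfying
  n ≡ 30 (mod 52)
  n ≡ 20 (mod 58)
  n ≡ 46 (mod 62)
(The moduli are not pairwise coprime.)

gcd(52, 58) = 2 and 2 | (20 − 30), so the pair is consistent; merging gives n ≡ 1122 (mod 1508), where 1508 = lcm(52, 58).
gcd(1508, 62) = 2 and 2 | (46 − 1122), so the pair is consistent; merging gives n ≡ 4138 (mod 46748), where 46748 = lcm(1508, 62).
The solution is unique modulo lcm(52, 58, 62) = 46748.

4138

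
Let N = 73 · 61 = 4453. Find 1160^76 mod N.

Mod 73: 1160 ≡ 65; by Fermat, exponent reduces to 76 mod 72 = 4; 65^4 ≡ 8 (mod 73).
Mod 61: 1160 ≡ 1; by Fermat, exponent reduces to 76 mod 60 = 16; 1^16 ≡ 1 (mod 61).
Combine by CRT: x ≡ 8 (mod 73), x ≡ 1 (mod 61) ⇒ x ≡ 2563 (mod 4453).

2563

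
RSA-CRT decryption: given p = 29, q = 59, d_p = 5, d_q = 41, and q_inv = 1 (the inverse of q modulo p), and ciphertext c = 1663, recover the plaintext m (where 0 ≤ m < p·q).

1690

m₁ = c^(d_p) mod p: c ≡ 10 (mod 29), and 10^5 mod 29 = 8.
m₂ = c^(d_q) mod q: c ≡ 11 (mod 59), and 11^41 mod 59 = 38.
h = q_inv·(m₁ − m₂) mod p = 1·(8 − 38) mod 29 = 28.
m = m₂ + h·q = 38 + 28·59 = 1690.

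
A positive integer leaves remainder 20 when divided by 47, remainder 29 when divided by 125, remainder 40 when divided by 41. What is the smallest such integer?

203154

The moduli are pairwise coprime; N = 47·125·41 = 240875.
N/47 = 5125; 5125 ≡ 2 (mod 47); 2·24 ≡ 1, so inverse 24.
N/125 = 1927; 1927 ≡ 52 (mod 125); 52·113 ≡ 1, so inverse 113.
N/41 = 5875; 5875 ≡ 12 (mod 41); 12·24 ≡ 1, so inverse 24.
m ≡ 20·5125·24 + 29·1927·113 + 40·5875·24 = 14414779.
14414779 mod 240875 = 203154.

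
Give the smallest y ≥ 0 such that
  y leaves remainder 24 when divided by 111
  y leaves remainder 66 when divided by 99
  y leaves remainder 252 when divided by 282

24222

Combine the congruences pairwise.
gcd(111, 99) = 3 and 3 | (66 − 24), so the pair is consistent; merging gives y ≡ 2244 (mod 3663), where 3663 = lcm(111, 99).
gcd(3663, 282) = 3 and 3 | (252 − 2244), so the pair is consistent; merging gives y ≡ 24222 (mod 344322), where 344322 = lcm(3663, 282).
The solution is unique modulo lcm(111, 99, 282) = 344322.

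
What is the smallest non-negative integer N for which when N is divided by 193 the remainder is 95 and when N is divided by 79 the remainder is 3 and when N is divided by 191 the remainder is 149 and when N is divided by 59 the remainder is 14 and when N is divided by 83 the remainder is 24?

5625372832

The moduli are pairwise coprime; M = 193·79·191·59·83 = 14260930769.
M/193 = 73890833; 73890833 ≡ 11 (mod 193); 11·158 ≡ 1, so inverse 158.
M/79 = 180518111; 180518111 ≡ 30 (mod 79); 30·29 ≡ 1, so inverse 29.
M/191 = 74664559; 74664559 ≡ 176 (mod 191); 176·140 ≡ 1, so inverse 140.
M/59 = 241710691; 241710691 ≡ 22 (mod 59); 22·51 ≡ 1, so inverse 51.
M/83 = 171818443; 171818443 ≡ 60 (mod 83); 60·18 ≡ 1, so inverse 18.
N ≡ 95·73890833·158 + 3·180518111·29 + 149·74664559·140 + 14·241710691·51 + 24·171818443·18 = 2929116180477.
2929116180477 mod 14260930769 = 5625372832.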